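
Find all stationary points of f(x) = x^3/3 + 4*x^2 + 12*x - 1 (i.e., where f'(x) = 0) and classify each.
f'(x) = x^2 + 8*x + 12

Solve f'(x) = 0:
  Factor: x^2 + 8*x + 12 = (x + 2)*(x + 6) = 0.
  ⇒ x = -6, -2

f''(x) = 2*x + 8
Second-derivative test at each critical point:
  f''(-6) = -4 < 0 → local maximum
  f''(-2) = 4 > 0 → local minimum

Critical points: x = -6 (local maximum); x = -2 (local minimum)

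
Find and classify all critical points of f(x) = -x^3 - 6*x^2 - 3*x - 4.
f'(x) = -3*x^2 - 12*x - 3

Solve f'(x) = 0:
  Factor: -3*x^2 - 12*x - 3 = -3*(x^2 + 4*x + 1); x^2 + 4*x + 1 = 0 has no rational roots; quadratic formula: x = (-4 ± √12)/2.
  ⇒ x = -2 - sqrt(3) ≈ -3.7321, -2 + sqrt(3) ≈ -0.2679

f''(x) = -6*x - 12
Second-derivative test at each critical point:
  f''(-3.7321) = 10.3923 > 0 → local minimum
  f''(-0.2679) = -10.3923 < 0 → local maximum

Critical points: x = -2 - sqrt(3) ≈ -3.7321 (local minimum); x = -2 + sqrt(3) ≈ -0.2679 (local maximum)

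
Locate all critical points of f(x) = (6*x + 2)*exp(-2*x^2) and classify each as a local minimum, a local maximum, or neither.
f'(x) = 2*(-4*x*(3*x + 1) + 3)*exp(-2*x^2)

Solve f'(x) = 0:
  f'(x) = (-24*x^2 - 8*x + 6)·exp(-2*x^2) and exp(-2*x^2) > 0 for every x, so f'(x) = 0 ⇔ -24*x^2 - 8*x + 6 = 0.
  Factor: -24*x^2 - 8*x + 6 = -2*(12*x^2 + 4*x - 3); 12*x^2 + 4*x - 3 = 0 has no rational roots; quadratic formula: x = (-4 ± √160)/24.
  ⇒ x = -sqrt(10)/6 - 1/6 ≈ -0.6937, -1/6 + sqrt(10)/6 ≈ 0.3604

f''(x) = 8*(4*x^2*(3*x + 1) - 9*x - 1)*exp(-2*x^2)
Second-derivative test at each critical point:
  f''(-0.6937) = 9.6626 > 0 → local minimum
  f''(0.3604) = -19.5112 < 0 → local maximum

Critical points: x = -sqrt(10)/6 - 1/6 ≈ -0.6937 (local minimum); x = -1/6 + sqrt(10)/6 ≈ 0.3604 (local maximum)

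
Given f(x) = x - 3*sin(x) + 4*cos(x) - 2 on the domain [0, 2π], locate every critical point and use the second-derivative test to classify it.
f'(x) = -4*sin(x) - 3*cos(x) + 1

Solve f'(x) = 0 on [0, 2π]:
  f'(x) = 0 ⇔ -4*sin(x) - 3*cos(x) = -1. Write the left side as R·cos(x + φ) with R = √((-3)² + 4²) = 5, cos φ = -3/5, sin φ = 4/5; then cos(x + φ) = -1/5. Solve for x and keep the solutions lying in [0, 2π].
  ⇒ x = atan((4 + 6*sqrt(6))/(3 - 8*sqrt(6))) + pi ≈ 2.2967, atan((4 - 6*sqrt(6))/(3 + 8*sqrt(6))) + 2*pi ≈ 5.8410

f''(x) = 3*sin(x) - 4*cos(x)
Second-derivative test at each critical point:
  f''(2.2967) = 4.8990 > 0 → local minimum
  f''(5.8410) = -4.8990 < 0 → local maximum

Critical points: x = atan((4 + 6*sqrt(6))/(3 - 8*sqrt(6))) + pi ≈ 2.2967 (local minimum); x = atan((4 - 6*sqrt(6))/(3 + 8*sqrt(6))) + 2*pi ≈ 5.8410 (local maximum)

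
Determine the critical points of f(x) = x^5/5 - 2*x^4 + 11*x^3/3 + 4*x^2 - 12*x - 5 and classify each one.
f'(x) = x^4 - 8*x^3 + 11*x^2 + 8*x - 12

Solve f'(x) = 0:
  Factor: x^4 - 8*x^3 + 11*x^2 + 8*x - 12 = (x - 6)*(x - 2)*(x - 1)*(x + 1) = 0.
  ⇒ x = -1, 1, 2, 6

f''(x) = 4*x^3 - 24*x^2 + 22*x + 8
Second-derivative test at each critical point:
  f''(-1) = -42 < 0 → local maximum
  f''(1) = 10 > 0 → local minimum
  f''(2) = -12 < 0 → local maximum
  f''(6) = 140 > 0 → local minimum

Critical points: x = -1 (local maximum); x = 1 (local minimum); x = 2 (local maximum); x = 6 (local minimum)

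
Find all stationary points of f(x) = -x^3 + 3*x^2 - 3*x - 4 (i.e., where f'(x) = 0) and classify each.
f'(x) = -3*x^2 + 6*x - 3

Solve f'(x) = 0:
  Factor: -3*x^2 + 6*x - 3 = -3*(x - 1)^2 = 0.
  ⇒ x = 1

f''(x) = 6 - 6*x
Second-derivative test at each critical point:
  f''(1) = 0, so the second-derivative test is inconclusive; use the first-derivative test: f'(3/4) = -0.1875, f'(5/4) = -0.1875 — f' is negative on both sides (no sign change) → neither a local maximum nor a local minimum

Critical points: x = 1 (neither)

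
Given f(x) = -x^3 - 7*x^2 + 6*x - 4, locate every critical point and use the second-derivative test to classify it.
f'(x) = -3*x^2 - 14*x + 6

Solve f'(x) = 0:
  3*x^2 + 14*x - 6 = 0 has no rational roots; quadratic formula: x = (-14 ± √268)/6.
  ⇒ x = -sqrt(67)/3 - 7/3 ≈ -5.0618, -7/3 + sqrt(67)/3 ≈ 0.3951

f''(x) = -6*x - 14
Second-derivative test at each critical point:
  f''(-5.0618) = 16.3707 > 0 → local minimum
  f''(0.3951) = -16.3707 < 0 → local maximum

Critical points: x = -sqrt(67)/3 - 7/3 ≈ -5.0618 (local minimum); x = -7/3 + sqrt(67)/3 ≈ 0.3951 (local maximum)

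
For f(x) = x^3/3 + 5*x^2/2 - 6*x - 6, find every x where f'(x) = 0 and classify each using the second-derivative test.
f'(x) = x^2 + 5*x - 6

Solve f'(x) = 0:
  Factor: x^2 + 5*x - 6 = (x - 1)*(x + 6) = 0.
  ⇒ x = -6, 1

f''(x) = 2*x + 5
Second-derivative test at each critical point:
  f''(-6) = -7 < 0 → local maximum
  f''(1) = 7 > 0 → local minimum

Critical points: x = -6 (local maximum); x = 1 (local minimum)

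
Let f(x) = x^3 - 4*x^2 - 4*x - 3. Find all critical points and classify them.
f'(x) = 3*x^2 - 8*x - 4

Solve f'(x) = 0:
  3*x^2 - 8*x - 4 = 0 has no rational roots; quadratic formula: x = (8 ± √112)/6.
  ⇒ x = 4/3 - 2*sqrt(7)/3 ≈ -0.4305, 4/3 + 2*sqrt(7)/3 ≈ 3.0972

f''(x) = 6*x - 8
Second-derivative test at each critical point:
  f''(-0.4305) = -10.5830 < 0 → local maximum
  f''(3.0972) = 10.5830 > 0 → local minimum

Critical points: x = 4/3 - 2*sqrt(7)/3 ≈ -0.4305 (local maximum); x = 4/3 + 2*sqrt(7)/3 ≈ 3.0972 (local minimum)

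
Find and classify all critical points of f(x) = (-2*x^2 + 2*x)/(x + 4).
f'(x) = 2*(-x^2 - 8*x + 4)/(x^2 + 8*x + 16)

Solve f'(x) = 0:
  f'(x) = -2*(x^2 + 8*x - 4)/(x + 4)^2; the denominator is positive wherever f is defined, so f'(x) = 0 ⇔ -2*x^2 - 16*x + 8 = 0.
  Factor: -2*x^2 - 16*x + 8 = -2*(x^2 + 8*x - 4); x^2 + 8*x - 4 = 0 has no rational roots; quadratic formula: x = (-8 ± √80)/2.
  ⇒ x = -2*sqrt(5) - 4 ≈ -8.4721, -4 + 2*sqrt(5) ≈ 0.4721

f''(x) = -80/(x^3 + 12*x^2 + 48*x + 64)
Second-derivative test at each critical point:
  f''(-8.4721) = 0.8944 > 0 → local minimum
  f''(0.4721) = -0.8944 < 0 → local maximum

Critical points: x = -2*sqrt(5) - 4 ≈ -8.4721 (local minimum); x = -4 + 2*sqrt(5) ≈ 0.4721 (local maximum)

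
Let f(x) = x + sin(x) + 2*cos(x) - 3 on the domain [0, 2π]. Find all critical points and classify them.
f'(x) = -2*sin(x) + cos(x) + 1

Solve f'(x) = 0 on [0, 2π]:
  f'(x) = 0 ⇔ -2*sin(x) + cos(x) = -1. Write the left side as R·cos(x + φ) with R = √(1² + 2²) = sqrt(5), cos φ = sqrt(5)/5, sin φ = 2*sqrt(5)/5; then cos(x + φ) = -sqrt(5)/5. Solve for x and keep the solutions lying in [0, 2π].
  ⇒ x = atan(4/3) ≈ 0.9273, pi ≈ 3.1416

f''(x) = -sin(x) - 2*cos(x)
Second-derivative test at each critical point:
  f''(0.9273) = -2 < 0 → local maximum
  f''(3.1416) = 2 > 0 → local minimum

Critical points: x = atan(4/3) ≈ 0.9273 (local maximum); x = pi ≈ 3.1416 (local minimum)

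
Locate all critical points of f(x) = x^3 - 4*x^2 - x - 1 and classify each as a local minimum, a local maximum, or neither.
f'(x) = 3*x^2 - 8*x - 1

Solve f'(x) = 0:
  3*x^2 - 8*x - 1 = 0 has no rational roots; quadratic formula: x = (8 ± √76)/6.
  ⇒ x = 4/3 - sqrt(19)/3 ≈ -0.1196, 4/3 + sqrt(19)/3 ≈ 2.7863

f''(x) = 6*x - 8
Second-derivative test at each critical point:
  f''(-0.1196) = -8.7178 < 0 → local maximum
  f''(2.7863) = 8.7178 > 0 → local minimum

Critical points: x = 4/3 - sqrt(19)/3 ≈ -0.1196 (local maximum); x = 4/3 + sqrt(19)/3 ≈ 2.7863 (local minimum)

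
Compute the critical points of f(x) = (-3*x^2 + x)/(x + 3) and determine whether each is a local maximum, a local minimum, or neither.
f'(x) = 3*(-x^2 - 6*x + 1)/(x^2 + 6*x + 9)

Solve f'(x) = 0:
  f'(x) = -3*(x^2 + 6*x - 1)/(x + 3)^2; the denominator is positive wherever f is defined, so f'(x) = 0 ⇔ -3*x^2 - 18*x + 3 = 0.
  Factor: -3*x^2 - 18*x + 3 = -3*(x^2 + 6*x - 1); x^2 + 6*x - 1 = 0 has no rational roots; quadratic formula: x = (-6 ± √40)/2.
  ⇒ x = -sqrt(10) - 3 ≈ -6.1623, -3 + sqrt(10) ≈ 0.1623

f''(x) = -60/(x^3 + 9*x^2 + 27*x + 27)
Second-derivative test at each critical point:
  f''(-6.1623) = 1.8974 > 0 → local minimum
  f''(0.1623) = -1.8974 < 0 → local maximum

Critical points: x = -sqrt(10) - 3 ≈ -6.1623 (local minimum); x = -3 + sqrt(10) ≈ 0.1623 (local maximum)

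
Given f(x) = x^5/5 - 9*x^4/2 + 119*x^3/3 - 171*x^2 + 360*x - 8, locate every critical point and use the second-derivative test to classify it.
f'(x) = x^4 - 18*x^3 + 119*x^2 - 342*x + 360

Solve f'(x) = 0:
  Factor: x^4 - 18*x^3 + 119*x^2 - 342*x + 360 = (x - 6)*(x - 5)*(x - 4)*(x - 3) = 0.
  ⇒ x = 3, 4, 5, 6

f''(x) = 4*x^3 - 54*x^2 + 238*x - 342
Second-derivative test at each critical point:
  f''(3) = -6 < 0 → local maximum
  f''(4) = 2 > 0 → local minimum
  f''(5) = -2 < 0 → local maximum
  f''(6) = 6 > 0 → local minimum

Critical points: x = 3 (local maximum); x = 4 (local minimum); x = 5 (local maximum); x = 6 (local minimum)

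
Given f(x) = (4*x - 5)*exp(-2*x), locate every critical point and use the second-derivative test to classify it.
f'(x) = 2*(7 - 4*x)*exp(-2*x)

Solve f'(x) = 0:
  f'(x) = (14 - 8*x)·exp(-2*x) and exp(-2*x) > 0 for every x, so f'(x) = 0 ⇔ 14 - 8*x = 0.
  Factor: 14 - 8*x = -2*(4*x - 7) = 0.
  ⇒ x = 7/4

f''(x) = 4*(4*x - 9)*exp(-2*x)
Second-derivative test at each critical point:
  f''(7/4) = -0.2416 < 0 → local maximum

Critical points: x = 7/4 (local maximum)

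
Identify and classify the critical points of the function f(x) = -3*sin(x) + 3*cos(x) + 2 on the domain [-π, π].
f'(x) = -3*sqrt(2)*sin(x + pi/4)

Solve f'(x) = 0 on [-π, π]:
  f'(x) = 0 ⇔ -3*cos(x) = 3*sin(x) ⇔ tan(x) = -1, i.e. x = arctan(-1) + nπ; keep the solutions lying in [-π, π].
  ⇒ x = -pi/4 ≈ -0.7854, 3*pi/4 ≈ 2.3562

f''(x) = -3*sqrt(2)*cos(x + pi/4)
Second-derivative test at each critical point:
  f''(-0.7854) = -4.2426 < 0 → local maximum
  f''(2.3562) = 4.2426 > 0 → local minimum

Critical points: x = -pi/4 ≈ -0.7854 (local maximum); x = 3*pi/4 ≈ 2.3562 (local minimum)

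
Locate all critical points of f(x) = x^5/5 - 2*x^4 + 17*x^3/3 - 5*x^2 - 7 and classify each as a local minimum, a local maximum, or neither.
f'(x) = x*(x^3 - 8*x^2 + 17*x - 10)

Solve f'(x) = 0:
  Factor: x^4 - 8*x^3 + 17*x^2 - 10*x = x*(x - 5)*(x - 2)*(x - 1) = 0.
  ⇒ x = 0, 1, 2, 5

f''(x) = 4*x^3 - 24*x^2 + 34*x - 10
Second-derivative test at each critical point:
  f''(0) = -10 < 0 → local maximum
  f''(1) = 4 > 0 → local minimum
  f''(2) = -6 < 0 → local maximum
  f''(5) = 60 > 0 → local minimum

Critical points: x = 0 (local maximum); x = 1 (local minimum); x = 2 (local maximum); x = 5 (local minimum)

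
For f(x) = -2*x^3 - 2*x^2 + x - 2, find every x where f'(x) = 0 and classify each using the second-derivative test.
f'(x) = -6*x^2 - 4*x + 1

Solve f'(x) = 0:
  6*x^2 + 4*x - 1 = 0 has no rational roots; quadratic formula: x = (-4 ± √40)/12.
  ⇒ x = -sqrt(10)/6 - 1/3 ≈ -0.8604, -1/3 + sqrt(10)/6 ≈ 0.1937

f''(x) = -12*x - 4
Second-derivative test at each critical point:
  f''(-0.8604) = 6.3246 > 0 → local minimum
  f''(0.1937) = -6.3246 < 0 → local maximum

Critical points: x = -sqrt(10)/6 - 1/3 ≈ -0.8604 (local minimum); x = -1/3 + sqrt(10)/6 ≈ 0.1937 (local maximum)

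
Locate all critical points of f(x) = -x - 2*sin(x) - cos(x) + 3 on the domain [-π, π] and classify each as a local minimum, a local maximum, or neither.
f'(x) = sin(x) - 2*cos(x) - 1

Solve f'(x) = 0 on [-π, π]:
  f'(x) = 0 ⇔ sin(x) - 2*cos(x) = 1. Write the left side as R·cos(x + φ) with R = √((-2)² + (-1)²) = sqrt(5), cos φ = -2*sqrt(5)/5, sin φ = -sqrt(5)/5; then cos(x + φ) = sqrt(5)/5. Solve for x and keep the solutions lying in [-π, π].
  ⇒ x = -pi + atan(3/4) ≈ -2.4981, pi/2 ≈ 1.5708

f''(x) = 2*sin(x) + cos(x)
Second-derivative test at each critical point:
  f''(-2.4981) = -2 < 0 → local maximum
  f''(1.5708) = 2 > 0 → local minimum

Critical points: x = -pi + atan(3/4) ≈ -2.4981 (local maximum); x = pi/2 ≈ 1.5708 (local minimum)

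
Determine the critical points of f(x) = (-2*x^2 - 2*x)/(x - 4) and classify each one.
f'(x) = 2*(-x^2 + 8*x + 4)/(x^2 - 8*x + 16)

Solve f'(x) = 0:
  f'(x) = -2*(x^2 - 8*x - 4)/(x - 4)^2; the denominator is positive wherever f is defined, so f'(x) = 0 ⇔ -2*x^2 + 16*x + 8 = 0.
  Factor: -2*x^2 + 16*x + 8 = -2*(x^2 - 8*x - 4); x^2 - 8*x - 4 = 0 has no rational roots; quadratic formula: x = (8 ± √80)/2.
  ⇒ x = 4 - 2*sqrt(5) ≈ -0.4721, 4 + 2*sqrt(5) ≈ 8.4721

f''(x) = -80/(x^3 - 12*x^2 + 48*x - 64)
Second-derivative test at each critical point:
  f''(-0.4721) = 0.8944 > 0 → local minimum
  f''(8.4721) = -0.8944 < 0 → local maximum

Critical points: x = 4 - 2*sqrt(5) ≈ -0.4721 (local minimum); x = 4 + 2*sqrt(5) ≈ 8.4721 (local maximum)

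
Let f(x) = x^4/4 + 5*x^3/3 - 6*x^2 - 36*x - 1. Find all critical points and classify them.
f'(x) = x^3 + 5*x^2 - 12*x - 36

Solve f'(x) = 0:
  Factor: x^3 + 5*x^2 - 12*x - 36 = (x - 3)*(x + 2)*(x + 6) = 0.
  ⇒ x = -6, -2, 3

f''(x) = 3*x^2 + 10*x - 12
Second-derivative test at each critical point:
  f''(-6) = 36 > 0 → local minimum
  f''(-2) = -20 < 0 → local maximum
  f''(3) = 45 > 0 → local minimum

Critical points: x = -6 (local minimum); x = -2 (local maximum); x = 3 (local minimum)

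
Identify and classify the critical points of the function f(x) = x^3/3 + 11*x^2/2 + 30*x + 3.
f'(x) = x^2 + 11*x + 30

Solve f'(x) = 0:
  Factor: x^2 + 11*x + 30 = (x + 5)*(x + 6) = 0.
  ⇒ x = -6, -5

f''(x) = 2*x + 11
Second-derivative test at each critical point:
  f''(-6) = -1 < 0 → local maximum
  f''(-5) = 1 > 0 → local minimum

Critical points: x = -6 (local maximum); x = -5 (local minimum)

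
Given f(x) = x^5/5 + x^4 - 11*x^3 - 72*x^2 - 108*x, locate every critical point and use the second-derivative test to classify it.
f'(x) = x^4 + 4*x^3 - 33*x^2 - 144*x - 108

Solve f'(x) = 0:
  Factor: x^4 + 4*x^3 - 33*x^2 - 144*x - 108 = (x - 6)*(x + 1)*(x + 3)*(x + 6) = 0.
  ⇒ x = -6, -3, -1, 6

f''(x) = 4*x^3 + 12*x^2 - 66*x - 144
Second-derivative test at each critical point:
  f''(-6) = -180 < 0 → local maximum
  f''(-3) = 54 > 0 → local minimum
  f''(-1) = -70 < 0 → local maximum
  f''(6) = 756 > 0 → local minimum

Critical points: x = -6 (local maximum); x = -3 (local minimum); x = -1 (local maximum); x = 6 (local minimum)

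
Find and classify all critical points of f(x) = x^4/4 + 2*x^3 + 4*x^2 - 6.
f'(x) = x*(x^2 + 6*x + 8)

Solve f'(x) = 0:
  Factor: x^3 + 6*x^2 + 8*x = x*(x + 2)*(x + 4) = 0.
  ⇒ x = -4, -2, 0

f''(x) = 3*x^2 + 12*x + 8
Second-derivative test at each critical point:
  f''(-4) = 8 > 0 → local minimum
  f''(-2) = -4 < 0 → local maximum
  f''(0) = 8 > 0 → local minimum

Critical points: x = -4 (local minimum); x = -2 (local maximum); x = 0 (local minimum)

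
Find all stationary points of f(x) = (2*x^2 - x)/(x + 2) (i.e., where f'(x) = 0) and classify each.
f'(x) = 2*(x^2 + 4*x - 1)/(x^2 + 4*x + 4)

Solve f'(x) = 0:
  f'(x) = 2*(x^2 + 4*x - 1)/(x + 2)^2; the denominator is positive wherever f is defined, so f'(x) = 0 ⇔ 2*x^2 + 8*x - 2 = 0.
  Factor: 2*x^2 + 8*x - 2 = 2*(x^2 + 4*x - 1); x^2 + 4*x - 1 = 0 has no rational roots; quadratic formula: x = (-4 ± √20)/2.
  ⇒ x = -sqrt(5) - 2 ≈ -4.2361, -2 + sqrt(5) ≈ 0.2361

f''(x) = 20/(x^3 + 6*x^2 + 12*x + 8)
Second-derivative test at each critical point:
  f''(-4.2361) = -1.7889 < 0 → local maximum
  f''(0.2361) = 1.7889 > 0 → local minimum

Critical points: x = -sqrt(5) - 2 ≈ -4.2361 (local maximum); x = -2 + sqrt(5) ≈ 0.2361 (local minimum)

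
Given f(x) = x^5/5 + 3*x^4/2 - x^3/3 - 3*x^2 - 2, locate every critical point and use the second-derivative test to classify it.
f'(x) = x*(x^3 + 6*x^2 - x - 6)

Solve f'(x) = 0:
  Factor: x^4 + 6*x^3 - x^2 - 6*x = x*(x - 1)*(x + 1)*(x + 6) = 0.
  ⇒ x = -6, -1, 0, 1

f''(x) = 4*x^3 + 18*x^2 - 2*x - 6
Second-derivative test at each critical point:
  f''(-6) = -210 < 0 → local maximum
  f''(-1) = 10 > 0 → local minimum
  f''(0) = -6 < 0 → local maximum
  f''(1) = 14 > 0 → local minimum

Critical points: x = -6 (local maximum); x = -1 (local minimum); x = 0 (local maximum); x = 1 (local minimum)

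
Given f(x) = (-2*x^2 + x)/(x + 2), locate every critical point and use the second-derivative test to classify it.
f'(x) = 2*(-x^2 - 4*x + 1)/(x^2 + 4*x + 4)

Solve f'(x) = 0:
  f'(x) = -2*(x^2 + 4*x - 1)/(x + 2)^2; the denominator is positive wherever f is defined, so f'(x) = 0 ⇔ -2*x^2 - 8*x + 2 = 0.
  Factor: -2*x^2 - 8*x + 2 = -2*(x^2 + 4*x - 1); x^2 + 4*x - 1 = 0 has no rational roots; quadratic formula: x = (-4 ± √20)/2.
  ⇒ x = -sqrt(5) - 2 ≈ -4.2361, -2 + sqrt(5) ≈ 0.2361

f''(x) = -20/(x^3 + 6*x^2 + 12*x + 8)
Second-derivative test at each critical point:
  f''(-4.2361) = 1.7889 > 0 → local minimum
  f''(0.2361) = -1.7889 < 0 → local maximum

Critical points: x = -sqrt(5) - 2 ≈ -4.2361 (local minimum); x = -2 + sqrt(5) ≈ 0.2361 (local maximum)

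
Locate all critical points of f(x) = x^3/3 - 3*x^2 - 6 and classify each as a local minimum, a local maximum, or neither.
f'(x) = x*(x - 6)

Solve f'(x) = 0:
  Factor: x^2 - 6*x = x*(x - 6) = 0.
  ⇒ x = 0, 6

f''(x) = 2*x - 6
Second-derivative test at each critical point:
  f''(0) = -6 < 0 → local maximum
  f''(6) = 6 > 0 → local minimum

Critical points: x = 0 (local maximum); x = 6 (local minimum)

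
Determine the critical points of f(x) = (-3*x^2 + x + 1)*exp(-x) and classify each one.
f'(x) = x*(3*x - 7)*exp(-x)

Solve f'(x) = 0:
  f'(x) = (3*x^2 - 7*x)·exp(-x) and exp(-x) > 0 for every x, so f'(x) = 0 ⇔ 3*x^2 - 7*x = 0.
  Factor: 3*x^2 - 7*x = x*(3*x - 7) = 0.
  ⇒ x = 0, 7/3

f''(x) = (-3*x^2 + 13*x - 7)*exp(-x)
Second-derivative test at each critical point:
  f''(0) = -7 < 0 → local maximum
  f''(7/3) = 0.6788 > 0 → local minimum

Critical points: x = 0 (local maximum); x = 7/3 (local minimum)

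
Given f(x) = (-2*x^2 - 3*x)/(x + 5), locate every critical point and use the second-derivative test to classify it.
f'(x) = (-2*x^2 - 20*x - 15)/(x^2 + 10*x + 25)

Solve f'(x) = 0:
  f'(x) = -(2*x^2 + 20*x + 15)/(x + 5)^2; the denominator is positive wherever f is defined, so f'(x) = 0 ⇔ -2*x^2 - 20*x - 15 = 0.
  2*x^2 + 20*x + 15 = 0 has no rational roots; quadratic formula: x = (-20 ± √280)/4.
  ⇒ x = -5 - sqrt(70)/2 ≈ -9.1833, -5 + sqrt(70)/2 ≈ -0.8167

f''(x) = -70/(x^3 + 15*x^2 + 75*x + 125)
Second-derivative test at each critical point:
  f''(-9.1833) = 0.9562 > 0 → local minimum
  f''(-0.8167) = -0.9562 < 0 → local maximum

Critical points: x = -5 - sqrt(70)/2 ≈ -9.1833 (local minimum); x = -5 + sqrt(70)/2 ≈ -0.8167 (local maximum)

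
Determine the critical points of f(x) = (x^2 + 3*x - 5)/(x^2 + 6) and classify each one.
f'(x) = (-3*x^2 + 22*x + 18)/(x^4 + 12*x^2 + 36)

Solve f'(x) = 0:
  f'(x) = -(3*x^2 - 22*x - 18)/(x^2 + 6)^2; the denominator is positive wherever f is defined, so f'(x) = 0 ⇔ -3*x^2 + 22*x + 18 = 0.
  3*x^2 - 22*x - 18 = 0 has no rational roots; quadratic formula: x = (22 ± √700)/6.
  ⇒ x = 11/3 - 5*sqrt(7)/3 ≈ -0.7429, 11/3 + 5*sqrt(7)/3 ≈ 8.0763

f''(x) = 6*(x^3 - 11*x^2 - 18*x + 22)/(x^6 + 18*x^4 + 108*x^2 + 216)
Second-derivative test at each critical point:
  f''(-0.7429) = 0.6163 > 0 → local minimum
  f''(8.0763) = -0.0052 < 0 → local maximum

Critical points: x = 11/3 - 5*sqrt(7)/3 ≈ -0.7429 (local minimum); x = 11/3 + 5*sqrt(7)/3 ≈ 8.0763 (local maximum)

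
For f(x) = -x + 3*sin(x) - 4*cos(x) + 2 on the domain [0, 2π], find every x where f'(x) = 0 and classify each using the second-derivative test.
f'(x) = 4*sin(x) + 3*cos(x) - 1

Solve f'(x) = 0 on [0, 2π]:
  f'(x) = 0 ⇔ 4*sin(x) + 3*cos(x) = 1. Write the left side as R·cos(x + φ) with R = √(3² + (-4)²) = 5, cos φ = 3/5, sin φ = -4/5; then cos(x + φ) = 1/5. Solve for x and keep the solutions lying in [0, 2π].
  ⇒ x = atan((4 + 6*sqrt(6))/(3 - 8*sqrt(6))) + pi ≈ 2.2967, atan((4 - 6*sqrt(6))/(3 + 8*sqrt(6))) + 2*pi ≈ 5.8410

f''(x) = -3*sin(x) + 4*cos(x)
Second-derivative test at each critical point:
  f''(2.2967) = -4.8990 < 0 → local maximum
  f''(5.8410) = 4.8990 > 0 → local minimum

Critical points: x = atan((4 + 6*sqrt(6))/(3 - 8*sqrt(6))) + pi ≈ 2.2967 (local maximum); x = atan((4 - 6*sqrt(6))/(3 + 8*sqrt(6))) + 2*pi ≈ 5.8410 (local minimum)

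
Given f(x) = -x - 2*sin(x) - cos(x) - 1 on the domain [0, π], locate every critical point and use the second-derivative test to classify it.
f'(x) = sin(x) - 2*cos(x) - 1

Solve f'(x) = 0 on [0, π]:
  f'(x) = 0 ⇔ sin(x) - 2*cos(x) = 1. Write the left side as R·cos(x + φ) with R = √((-2)² + (-1)²) = sqrt(5), cos φ = -2*sqrt(5)/5, sin φ = -sqrt(5)/5; then cos(x + φ) = sqrt(5)/5. Solve for x and keep the solutions lying in [0, π].
  ⇒ x = pi/2 ≈ 1.5708

f''(x) = 2*sin(x) + cos(x)
Second-derivative test at each critical point:
  f''(1.5708) = 2 > 0 → local minimum

Critical points: x = pi/2 ≈ 1.5708 (local minimum)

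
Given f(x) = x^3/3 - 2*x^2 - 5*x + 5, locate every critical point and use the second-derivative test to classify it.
f'(x) = x^2 - 4*x - 5

Solve f'(x) = 0:
  Factor: x^2 - 4*x - 5 = (x - 5)*(x + 1) = 0.
  ⇒ x = -1, 5

f''(x) = 2*x - 4
Second-derivative test at each critical point:
  f''(-1) = -6 < 0 → local maximum
  f''(5) = 6 > 0 → local minimum

Critical points: x = -1 (local maximum); x = 5 (local minimum)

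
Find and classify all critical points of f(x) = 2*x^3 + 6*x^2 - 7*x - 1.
f'(x) = 6*x^2 + 12*x - 7

Solve f'(x) = 0:
  6*x^2 + 12*x - 7 = 0 has no rational roots; quadratic formula: x = (-12 ± √312)/12.
  ⇒ x = -sqrt(78)/6 - 1 ≈ -2.4720, -1 + sqrt(78)/6 ≈ 0.4720

f''(x) = 12*x + 12
Second-derivative test at each critical point:
  f''(-2.4720) = -17.6635 < 0 → local maximum
  f''(0.4720) = 17.6635 > 0 → local minimum

Critical points: x = -sqrt(78)/6 - 1 ≈ -2.4720 (local maximum); x = -1 + sqrt(78)/6 ≈ 0.4720 (local minimum)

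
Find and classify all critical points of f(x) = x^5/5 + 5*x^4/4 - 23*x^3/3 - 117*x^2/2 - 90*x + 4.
f'(x) = x^4 + 5*x^3 - 23*x^2 - 117*x - 90

Solve f'(x) = 0:
  Factor: x^4 + 5*x^3 - 23*x^2 - 117*x - 90 = (x - 5)*(x + 1)*(x + 3)*(x + 6) = 0.
  ⇒ x = -6, -3, -1, 5

f''(x) = 4*x^3 + 15*x^2 - 46*x - 117
Second-derivative test at each critical point:
  f''(-6) = -165 < 0 → local maximum
  f''(-3) = 48 > 0 → local minimum
  f''(-1) = -60 < 0 → local maximum
  f''(5) = 528 > 0 → local minimum

Critical points: x = -6 (local maximum); x = -3 (local minimum); x = -1 (local maximum); x = 5 (local minimum)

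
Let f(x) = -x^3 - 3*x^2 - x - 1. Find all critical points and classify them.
f'(x) = -3*x^2 - 6*x - 1

Solve f'(x) = 0:
  3*x^2 + 6*x + 1 = 0 has no rational roots; quadratic formula: x = (-6 ± √24)/6.
  ⇒ x = -1 - sqrt(6)/3 ≈ -1.8165, -1 + sqrt(6)/3 ≈ -0.1835

f''(x) = -6*x - 6
Second-derivative test at each critical point:
  f''(-1.8165) = 4.8990 > 0 → local minimum
  f''(-0.1835) = -4.8990 < 0 → local maximum

Critical points: x = -1 - sqrt(6)/3 ≈ -1.8165 (local minimum); x = -1 + sqrt(6)/3 ≈ -0.1835 (local maximum)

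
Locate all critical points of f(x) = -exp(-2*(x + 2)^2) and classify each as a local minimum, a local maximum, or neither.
f'(x) = 4*(x + 2)*exp(-2*(x + 2)^2)

Solve f'(x) = 0:
  f'(x) = (4*x + 8)·exp(-2*(x + 2)^2) and exp(-2*(x + 2)^2) > 0 for every x, so f'(x) = 0 ⇔ 4*x + 8 = 0.
  Factor: 4*x + 8 = 4*(x + 2) = 0.
  ⇒ x = -2

f''(x) = 4*(1 - 4*(x + 2)^2)*exp(-2*(x + 2)^2)
Second-derivative test at each critical point:
  f''(-2) = 4 > 0 → local minimum

Critical points: x = -2 (local minimum)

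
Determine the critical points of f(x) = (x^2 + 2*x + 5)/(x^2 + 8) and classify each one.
f'(x) = 2*(-x^2 + 3*x + 8)/(x^4 + 16*x^2 + 64)

Solve f'(x) = 0:
  f'(x) = -2*(x^2 - 3*x - 8)/(x^2 + 8)^2; the denominator is positive wherever f is defined, so f'(x) = 0 ⇔ -2*x^2 + 6*x + 16 = 0.
  Factor: -2*x^2 + 6*x + 16 = -2*(x^2 - 3*x - 8); x^2 - 3*x - 8 = 0 has no rational roots; quadratic formula: x = (3 ± √41)/2.
  ⇒ x = 3/2 - sqrt(41)/2 ≈ -1.7016, 3/2 + sqrt(41)/2 ≈ 4.7016

f''(x) = 2*(2*x^3 - 9*x^2 - 48*x + 24)/(x^6 + 24*x^4 + 192*x^2 + 512)
Second-derivative test at each critical point:
  f''(-1.7016) = 0.1079 > 0 → local minimum
  f''(4.7016) = -0.0141 < 0 → local maximum

Critical points: x = 3/2 - sqrt(41)/2 ≈ -1.7016 (local minimum); x = 3/2 + sqrt(41)/2 ≈ 4.7016 (local maximum)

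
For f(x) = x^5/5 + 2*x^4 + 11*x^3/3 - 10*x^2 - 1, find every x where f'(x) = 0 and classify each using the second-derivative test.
f'(x) = x*(x^3 + 8*x^2 + 11*x - 20)

Solve f'(x) = 0:
  Factor: x^4 + 8*x^3 + 11*x^2 - 20*x = x*(x - 1)*(x + 4)*(x + 5) = 0.
  ⇒ x = -5, -4, 0, 1

f''(x) = 4*x^3 + 24*x^2 + 22*x - 20
Second-derivative test at each critical point:
  f''(-5) = -30 < 0 → local maximum
  f''(-4) = 20 > 0 → local minimum
  f''(0) = -20 < 0 → local maximum
  f''(1) = 30 > 0 → local minimum

Critical points: x = -5 (local maximum); x = -4 (local minimum); x = 0 (local maximum); x = 1 (local minimum)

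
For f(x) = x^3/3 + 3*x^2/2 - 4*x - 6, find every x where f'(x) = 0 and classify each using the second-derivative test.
f'(x) = x^2 + 3*x - 4

Solve f'(x) = 0:
  Factor: x^2 + 3*x - 4 = (x - 1)*(x + 4) = 0.
  ⇒ x = -4, 1

f''(x) = 2*x + 3
Second-derivative test at each critical point:
  f''(-4) = -5 < 0 → local maximum
  f''(1) = 5 > 0 → local minimum

Critical points: x = -4 (local maximum); x = 1 (local minimum)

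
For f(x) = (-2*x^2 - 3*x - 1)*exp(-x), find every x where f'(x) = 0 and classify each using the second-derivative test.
f'(x) = (2*x^2 - x - 2)*exp(-x)

Solve f'(x) = 0:
  f'(x) = (2*x^2 - x - 2)·exp(-x) and exp(-x) > 0 for every x, so f'(x) = 0 ⇔ 2*x^2 - x - 2 = 0.
  2*x^2 - x - 2 = 0 has no rational roots; quadratic formula: x = (1 ± √17)/4.
  ⇒ x = 1/4 - sqrt(17)/4 ≈ -0.7808, 1/4 + sqrt(17)/4 ≈ 1.2808

f''(x) = (-2*x^2 + 5*x + 1)*exp(-x)
Second-derivative test at each critical point:
  f''(-0.7808) = -9.0014 < 0 → local maximum
  f''(1.2808) = 1.1455 > 0 → local minimum

Critical points: x = 1/4 - sqrt(17)/4 ≈ -0.7808 (local maximum); x = 1/4 + sqrt(17)/4 ≈ 1.2808 (local minimum)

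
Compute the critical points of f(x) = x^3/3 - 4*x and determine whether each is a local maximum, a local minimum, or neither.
f'(x) = x^2 - 4

Solve f'(x) = 0:
  Factor: x^2 - 4 = (x - 2)*(x + 2) = 0.
  ⇒ x = -2, 2

f''(x) = 2*x
Second-derivative test at each critical point:
  f''(-2) = -4 < 0 → local maximum
  f''(2) = 4 > 0 → local minimum

Critical points: x = -2 (local maximum); x = 2 (local minimum)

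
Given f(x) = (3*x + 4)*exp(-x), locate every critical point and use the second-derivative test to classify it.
f'(x) = (-3*x - 1)*exp(-x)

Solve f'(x) = 0:
  f'(x) = (-3*x - 1)·exp(-x) and exp(-x) > 0 for every x, so f'(x) = 0 ⇔ -3*x - 1 = 0.
  -3*x - 1 = 0.
  ⇒ x = -1/3

f''(x) = (3*x - 2)*exp(-x)
Second-derivative test at each critical point:
  f''(-1/3) = -4.1868 < 0 → local maximum

Critical points: x = -1/3 (local maximum)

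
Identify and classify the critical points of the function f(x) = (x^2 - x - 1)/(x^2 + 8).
f'(x) = (x^2 + 18*x - 8)/(x^4 + 16*x^2 + 64)

Solve f'(x) = 0:
  f'(x) = (x^2 + 18*x - 8)/(x^2 + 8)^2; the denominator is positive wherever f is defined, so f'(x) = 0 ⇔ x^2 + 18*x - 8 = 0.
  x^2 + 18*x - 8 = 0 has no rational roots; quadratic formula: x = (-18 ± √356)/2.
  ⇒ x = -sqrt(89) - 9 ≈ -18.4340, -9 + sqrt(89) ≈ 0.4340

f''(x) = 2*(-x^3 - 27*x^2 + 24*x + 72)/(x^6 + 24*x^4 + 192*x^2 + 512)
Second-derivative test at each critical point:
  f''(-18.4340) = -1.560e-04 < 0 → local maximum
  f''(0.4340) = 0.2814 > 0 → local minimum

Critical points: x = -sqrt(89) - 9 ≈ -18.4340 (local maximum); x = -9 + sqrt(89) ≈ 0.4340 (local minimum)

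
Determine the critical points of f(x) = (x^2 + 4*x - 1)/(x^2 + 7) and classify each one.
f'(x) = 4*(-x^2 + 4*x + 7)/(x^4 + 14*x^2 + 49)

Solve f'(x) = 0:
  f'(x) = -4*(x^2 - 4*x - 7)/(x^2 + 7)^2; the denominator is positive wherever f is defined, so f'(x) = 0 ⇔ -4*x^2 + 16*x + 28 = 0.
  Factor: -4*x^2 + 16*x + 28 = -4*(x^2 - 4*x - 7); x^2 - 4*x - 7 = 0 has no rational roots; quadratic formula: x = (4 ± √44)/2.
  ⇒ x = 2 - sqrt(11) ≈ -1.3166, 2 + sqrt(11) ≈ 5.3166

f''(x) = 8*(x^3 - 6*x^2 - 21*x + 14)/(x^6 + 21*x^4 + 147*x^2 + 343)
Second-derivative test at each critical point:
  f''(-1.3166) = 0.3479 > 0 → local minimum
  f''(5.3166) = -0.0213 < 0 → local maximum

Critical points: x = 2 - sqrt(11) ≈ -1.3166 (local minimum); x = 2 + sqrt(11) ≈ 5.3166 (local maximum)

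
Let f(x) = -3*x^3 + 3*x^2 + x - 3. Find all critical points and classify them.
f'(x) = -9*x^2 + 6*x + 1

Solve f'(x) = 0:
  9*x^2 - 6*x - 1 = 0 has no rational roots; quadratic formula: x = (6 ± √72)/18.
  ⇒ x = 1/3 - sqrt(2)/3 ≈ -0.1381, 1/3 + sqrt(2)/3 ≈ 0.8047

f''(x) = 6 - 18*x
Second-derivative test at each critical point:
  f''(-0.1381) = 8.4853 > 0 → local minimum
  f''(0.8047) = -8.4853 < 0 → local maximum

Critical points: x = 1/3 - sqrt(2)/3 ≈ -0.1381 (local minimum); x = 1/3 + sqrt(2)/3 ≈ 0.8047 (local maximum)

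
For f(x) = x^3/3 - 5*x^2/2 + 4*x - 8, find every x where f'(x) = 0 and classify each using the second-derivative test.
f'(x) = x^2 - 5*x + 4

Solve f'(x) = 0:
  Factor: x^2 - 5*x + 4 = (x - 4)*(x - 1) = 0.
  ⇒ x = 1, 4

f''(x) = 2*x - 5
Second-derivative test at each critical point:
  f''(1) = -3 < 0 → local maximum
  f''(4) = 3 > 0 → local minimum

Critical points: x = 1 (local maximum); x = 4 (local minimum)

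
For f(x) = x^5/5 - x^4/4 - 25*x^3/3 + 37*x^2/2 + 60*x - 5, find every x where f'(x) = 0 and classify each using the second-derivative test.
f'(x) = x^4 - x^3 - 25*x^2 + 37*x + 60

Solve f'(x) = 0:
  Factor: x^4 - x^3 - 25*x^2 + 37*x + 60 = (x - 4)*(x - 3)*(x + 1)*(x + 5) = 0.
  ⇒ x = -5, -1, 3, 4

f''(x) = 4*x^3 - 3*x^2 - 50*x + 37
Second-derivative test at each critical point:
  f''(-5) = -288 < 0 → local maximum
  f''(-1) = 80 > 0 → local minimum
  f''(3) = -32 < 0 → local maximum
  f''(4) = 45 > 0 → local minimum

Critical points: x = -5 (local maximum); x = -1 (local minimum); x = 3 (local maximum); x = 4 (local minimum)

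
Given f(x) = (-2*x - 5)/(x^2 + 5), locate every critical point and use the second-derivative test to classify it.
f'(x) = 2*(x^2 + 5*x - 5)/(x^4 + 10*x^2 + 25)

Solve f'(x) = 0:
  f'(x) = 2*(x^2 + 5*x - 5)/(x^2 + 5)^2; the denominator is positive wherever f is defined, so f'(x) = 0 ⇔ 2*x^2 + 10*x - 10 = 0.
  Factor: 2*x^2 + 10*x - 10 = 2*(x^2 + 5*x - 5); x^2 + 5*x - 5 = 0 has no rational roots; quadratic formula: x = (-5 ± √45)/2.
  ⇒ x = -3*sqrt(5)/2 - 5/2 ≈ -5.8541, -5/2 + 3*sqrt(5)/2 ≈ 0.8541

f''(x) = 2*(-4*x^2*(2*x + 5) + (6*x + 5)*(x^2 + 5))/(x^2 + 5)^3
Second-derivative test at each critical point:
  f''(-5.8541) = -0.0087 < 0 → local maximum
  f''(0.8541) = 0.4087 > 0 → local minimum

Critical points: x = -3*sqrt(5)/2 - 5/2 ≈ -5.8541 (local maximum); x = -5/2 + 3*sqrt(5)/2 ≈ 0.8541 (local minimum)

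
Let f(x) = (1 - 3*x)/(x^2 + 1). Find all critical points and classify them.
f'(x) = (3*x^2 - 2*x - 3)/(x^4 + 2*x^2 + 1)

Solve f'(x) = 0:
  f'(x) = (3*x^2 - 2*x - 3)/(x^2 + 1)^2; the denominator is positive wherever f is defined, so f'(x) = 0 ⇔ 3*x^2 - 2*x - 3 = 0.
  3*x^2 - 2*x - 3 = 0 has no rational roots; quadratic formula: x = (2 ± √40)/6.
  ⇒ x = 1/3 - sqrt(10)/3 ≈ -0.7208, 1/3 + sqrt(10)/3 ≈ 1.3874

f''(x) = 2*(4*x^2*(1 - 3*x) + (9*x - 1)*(x^2 + 1))/(x^2 + 1)^3
Second-derivative test at each critical point:
  f''(-0.7208) = -2.7393 < 0 → local maximum
  f''(1.3874) = 0.7393 > 0 → local minimum

Critical points: x = 1/3 - sqrt(10)/3 ≈ -0.7208 (local maximum); x = 1/3 + sqrt(10)/3 ≈ 1.3874 (local minimum)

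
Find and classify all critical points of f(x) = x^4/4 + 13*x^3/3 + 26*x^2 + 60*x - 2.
f'(x) = x^3 + 13*x^2 + 52*x + 60

Solve f'(x) = 0:
  Factor: x^3 + 13*x^2 + 52*x + 60 = (x + 2)*(x + 5)*(x + 6) = 0.
  ⇒ x = -6, -5, -2

f''(x) = 3*x^2 + 26*x + 52
Second-derivative test at each critical point:
  f''(-6) = 4 > 0 → local minimum
  f''(-5) = -3 < 0 → local maximum
  f''(-2) = 12 > 0 → local minimum

Critical points: x = -6 (local minimum); x = -5 (local maximum); x = -2 (local minimum)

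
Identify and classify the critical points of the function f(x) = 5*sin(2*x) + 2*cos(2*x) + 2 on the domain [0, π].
f'(x) = -4*sin(2*x) + 10*cos(2*x)

Solve f'(x) = 0 on [0, π]:
  f'(x) = 0 ⇔ 5*cos(2*x) = 2*sin(2*x) ⇔ tan(2*x) = 5/2, i.e. 2*x = arctan(5/2) + nπ; keep the solutions lying in [0, π].
  ⇒ x = atan(5/2)/2 ≈ 0.5951, atan(5/2)/2 + pi/2 ≈ 2.1659

f''(x) = -20*sin(2*x) - 8*cos(2*x)
Second-derivative test at each critical point:
  f''(0.5951) = -21.5407 < 0 → local maximum
  f''(2.1659) = 21.5407 > 0 → local minimum

Critical points: x = atan(5/2)/2 ≈ 0.5951 (local maximum); x = atan(5/2)/2 + pi/2 ≈ 2.1659 (local minimum)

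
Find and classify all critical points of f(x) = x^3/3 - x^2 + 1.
f'(x) = x*(x - 2)

Solve f'(x) = 0:
  Factor: x^2 - 2*x = x*(x - 2) = 0.
  ⇒ x = 0, 2

f''(x) = 2*x - 2
Second-derivative test at each critical point:
  f''(0) = -2 < 0 → local maximum
  f''(2) = 2 > 0 → local minimum

Critical points: x = 0 (local maximum); x = 2 (local minimum)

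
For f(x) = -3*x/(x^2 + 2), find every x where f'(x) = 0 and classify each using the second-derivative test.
f'(x) = 3*(x^2 - 2)/(x^2 + 2)^2

Solve f'(x) = 0:
  f'(x) = 3*(x^2 - 2)/(x^2 + 2)^2; the denominator is positive wherever f is defined, so f'(x) = 0 ⇔ 3*x^2 - 6 = 0.
  Factor: 3*x^2 - 6 = 3*(x^2 - 2); x^2 - 2 = 0 has no rational roots; quadratic formula: x = (0 ± √8)/2.
  ⇒ x = -sqrt(2) ≈ -1.4142, sqrt(2) ≈ 1.4142

f''(x) = 6*x*(6 - x^2)/(x^2 + 2)^3
Second-derivative test at each critical point:
  f''(-1.4142) = -0.5303 < 0 → local maximum
  f''(1.4142) = 0.5303 > 0 → local minimum

Critical points: x = -sqrt(2) ≈ -1.4142 (local maximum); x = sqrt(2) ≈ 1.4142 (local minimum)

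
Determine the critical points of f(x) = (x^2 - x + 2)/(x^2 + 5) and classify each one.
f'(x) = (x^2 + 6*x - 5)/(x^4 + 10*x^2 + 25)

Solve f'(x) = 0:
  f'(x) = (x^2 + 6*x - 5)/(x^2 + 5)^2; the denominator is positive wherever f is defined, so f'(x) = 0 ⇔ x^2 + 6*x - 5 = 0.
  x^2 + 6*x - 5 = 0 has no rational roots; quadratic formula: x = (-6 ± √56)/2.
  ⇒ x = -sqrt(14) - 3 ≈ -6.7417, -3 + sqrt(14) ≈ 0.7417

f''(x) = 2*(-x^3 - 9*x^2 + 15*x + 15)/(x^6 + 15*x^4 + 75*x^2 + 125)
Second-derivative test at each critical point:
  f''(-6.7417) = -0.0029 < 0 → local maximum
  f''(0.7417) = 0.2429 > 0 → local minimum

Critical points: x = -sqrt(14) - 3 ≈ -6.7417 (local maximum); x = -3 + sqrt(14) ≈ 0.7417 (local minimum)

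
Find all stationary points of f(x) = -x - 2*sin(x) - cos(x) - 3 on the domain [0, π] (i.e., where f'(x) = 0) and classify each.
f'(x) = sin(x) - 2*cos(x) - 1

Solve f'(x) = 0 on [0, π]:
  f'(x) = 0 ⇔ sin(x) - 2*cos(x) = 1. Write the left side as R·cos(x + φ) with R = √((-2)² + (-1)²) = sqrt(5), cos φ = -2*sqrt(5)/5, sin φ = -sqrt(5)/5; then cos(x + φ) = sqrt(5)/5. Solve for x and keep the solutions lying in [0, π].
  ⇒ x = pi/2 ≈ 1.5708

f''(x) = 2*sin(x) + cos(x)
Second-derivative test at each critical point:
  f''(1.5708) = 2 > 0 → local minimum

Critical points: x = pi/2 ≈ 1.5708 (local minimum)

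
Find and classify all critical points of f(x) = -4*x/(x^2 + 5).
f'(x) = 4*(x^2 - 5)/(x^2 + 5)^2

Solve f'(x) = 0:
  f'(x) = 4*(x^2 - 5)/(x^2 + 5)^2; the denominator is positive wherever f is defined, so f'(x) = 0 ⇔ 4*x^2 - 20 = 0.
  Factor: 4*x^2 - 20 = 4*(x^2 - 5); x^2 - 5 = 0 has no rational roots; quadratic formula: x = (0 ± √20)/2.
  ⇒ x = -sqrt(5) ≈ -2.2361, sqrt(5) ≈ 2.2361

f''(x) = 8*x*(15 - x^2)/(x^2 + 5)^3
Second-derivative test at each critical point:
  f''(-2.2361) = -0.1789 < 0 → local maximum
  f''(2.2361) = 0.1789 > 0 → local minimum

Critical points: x = -sqrt(5) ≈ -2.2361 (local maximum); x = sqrt(5) ≈ 2.2361 (local minimum)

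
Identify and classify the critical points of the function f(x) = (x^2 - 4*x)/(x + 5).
f'(x) = (x^2 + 10*x - 20)/(x^2 + 10*x + 25)

Solve f'(x) = 0:
  f'(x) = (x^2 + 10*x - 20)/(x + 5)^2; the denominator is positive wherever f is defined, so f'(x) = 0 ⇔ x^2 + 10*x - 20 = 0.
  x^2 + 10*x - 20 = 0 has no rational roots; quadratic formula: x = (-10 ± √180)/2.
  ⇒ x = -3*sqrt(5) - 5 ≈ -11.7082, -5 + 3*sqrt(5) ≈ 1.7082

f''(x) = 90/(x^3 + 15*x^2 + 75*x + 125)
Second-derivative test at each critical point:
  f''(-11.7082) = -0.2981 < 0 → local maximum
  f''(1.7082) = 0.2981 > 0 → local minimum

Critical points: x = -3*sqrt(5) - 5 ≈ -11.7082 (local maximum); x = -5 + 3*sqrt(5) ≈ 1.7082 (local minimum)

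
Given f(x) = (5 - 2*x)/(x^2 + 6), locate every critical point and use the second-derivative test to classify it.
f'(x) = 2*(x^2 - 5*x - 6)/(x^4 + 12*x^2 + 36)

Solve f'(x) = 0:
  f'(x) = 2*(x - 6)*(x + 1)/(x^2 + 6)^2; the denominator is positive wherever f is defined, so f'(x) = 0 ⇔ 2*x^2 - 10*x - 12 = 0.
  Factor: 2*x^2 - 10*x - 12 = 2*(x - 6)*(x + 1) = 0.
  ⇒ x = -1, 6

f''(x) = 2*(4*x^2*(5 - 2*x) + (6*x - 5)*(x^2 + 6))/(x^2 + 6)^3
Second-derivative test at each critical point:
  f''(-1) = -2/7 < 0 → local maximum
  f''(6) = 1/126 > 0 → local minimum

Critical points: x = -1 (local maximum); x = 6 (local minimum)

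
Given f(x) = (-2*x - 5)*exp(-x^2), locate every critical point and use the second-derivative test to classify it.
f'(x) = 2*(x*(2*x + 5) - 1)*exp(-x^2)

Solve f'(x) = 0:
  f'(x) = (4*x^2 + 10*x - 2)·exp(-x^2) and exp(-x^2) > 0 for every x, so f'(x) = 0 ⇔ 4*x^2 + 10*x - 2 = 0.
  Factor: 4*x^2 + 10*x - 2 = 2*(2*x^2 + 5*x - 1); 2*x^2 + 5*x - 1 = 0 has no rational roots; quadratic formula: x = (-5 ± √33)/4.
  ⇒ x = -sqrt(33)/4 - 5/4 ≈ -2.6861, -5/4 + sqrt(33)/4 ≈ 0.1861

f''(x) = 2*(-4*x^3 - 10*x^2 + 6*x + 5)*exp(-x^2)
Second-derivative test at each critical point:
  f''(-2.6861) = -0.0084 < 0 → local maximum
  f''(0.1861) = 11.0979 > 0 → local minimum

Critical points: x = -sqrt(33)/4 - 5/4 ≈ -2.6861 (local maximum); x = -5/4 + sqrt(33)/4 ≈ 0.1861 (local minimum)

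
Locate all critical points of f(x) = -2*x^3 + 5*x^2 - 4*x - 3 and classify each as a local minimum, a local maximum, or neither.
f'(x) = -6*x^2 + 10*x - 4

Solve f'(x) = 0:
  Factor: -6*x^2 + 10*x - 4 = -2*(x - 1)*(3*x - 2) = 0.
  ⇒ x = 2/3, 1

f''(x) = 10 - 12*x
Second-derivative test at each critical point:
  f''(2/3) = 2 > 0 → local minimum
  f''(1) = -2 < 0 → local maximum

Critical points: x = 2/3 (local minimum); x = 1 (local maximum)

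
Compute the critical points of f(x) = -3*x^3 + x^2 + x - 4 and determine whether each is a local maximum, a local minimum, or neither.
f'(x) = -9*x^2 + 2*x + 1

Solve f'(x) = 0:
  9*x^2 - 2*x - 1 = 0 has no rational roots; quadratic formula: x = (2 ± √40)/18.
  ⇒ x = 1/9 - sqrt(10)/9 ≈ -0.2403, 1/9 + sqrt(10)/9 ≈ 0.4625

f''(x) = 2 - 18*x
Second-derivative test at each critical point:
  f''(-0.2403) = 6.3246 > 0 → local minimum
  f''(0.4625) = -6.3246 < 0 → local maximum

Critical points: x = 1/9 - sqrt(10)/9 ≈ -0.2403 (local minimum); x = 1/9 + sqrt(10)/9 ≈ 0.4625 (local maximum)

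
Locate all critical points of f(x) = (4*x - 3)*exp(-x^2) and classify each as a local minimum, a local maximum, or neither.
f'(x) = 2*(-x*(4*x - 3) + 2)*exp(-x^2)

Solve f'(x) = 0:
  f'(x) = (-8*x^2 + 6*x + 4)·exp(-x^2) and exp(-x^2) > 0 for every x, so f'(x) = 0 ⇔ -8*x^2 + 6*x + 4 = 0.
  Factor: -8*x^2 + 6*x + 4 = -2*(4*x^2 - 3*x - 2); 4*x^2 - 3*x - 2 = 0 has no rational roots; quadratic formula: x = (3 ± √41)/8.
  ⇒ x = 3/8 - sqrt(41)/8 ≈ -0.4254, 3/8 + sqrt(41)/8 ≈ 1.1754

f''(x) = 2*(2*x^2*(4*x - 3) - 12*x + 3)*exp(-x^2)
Second-derivative test at each critical point:
  f''(-0.4254) = 10.6864 > 0 → local minimum
  f''(1.1754) = -3.2168 < 0 → local maximum

Critical points: x = 3/8 - sqrt(41)/8 ≈ -0.4254 (local minimum); x = 3/8 + sqrt(41)/8 ≈ 1.1754 (local maximum)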